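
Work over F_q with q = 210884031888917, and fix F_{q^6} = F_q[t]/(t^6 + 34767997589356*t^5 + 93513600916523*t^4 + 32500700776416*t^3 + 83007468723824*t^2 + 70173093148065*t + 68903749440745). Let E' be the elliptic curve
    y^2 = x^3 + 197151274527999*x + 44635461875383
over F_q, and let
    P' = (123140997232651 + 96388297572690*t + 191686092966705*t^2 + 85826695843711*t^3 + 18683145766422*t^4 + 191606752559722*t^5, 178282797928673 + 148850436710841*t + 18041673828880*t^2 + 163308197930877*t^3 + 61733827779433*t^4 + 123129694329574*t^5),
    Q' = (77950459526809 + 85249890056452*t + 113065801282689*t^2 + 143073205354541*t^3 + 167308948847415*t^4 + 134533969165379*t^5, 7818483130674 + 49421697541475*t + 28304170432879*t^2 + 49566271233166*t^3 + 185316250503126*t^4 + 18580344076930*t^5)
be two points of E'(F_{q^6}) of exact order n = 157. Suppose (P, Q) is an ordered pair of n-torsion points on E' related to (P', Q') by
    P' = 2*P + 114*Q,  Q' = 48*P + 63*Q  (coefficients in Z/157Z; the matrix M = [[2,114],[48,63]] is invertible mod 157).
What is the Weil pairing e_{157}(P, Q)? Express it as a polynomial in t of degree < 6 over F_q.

49642150442797 + 113230352117954*t + 52501652438567*t^2 + 178220214104482*t^3 + 176343841189569*t^4 + 166772188508385*t^5

e_{157}(aP+bQ,cP+dQ) = e_{157}(P,Q)^(ad-bc); with (a,b,c,d)=(2,114,48,63) this gives the det-157 law.
2*63 - 114*48 = -5346; reduced mod 157: det = 149, inverse 98.
Miller loop for e_{157} over F_{210884031888917^6}: bits of 157 = 10011101; 7 double steps + 4 add steps, l/v at each.
Result: e(P',Q') = 15973395272372 + 204976892041412*t + 199769692650164*t^2 + 90795410256384*t^3 + 51057047521520*t^4 + 172414951675210*t^5.
e_{157}(P,Q) = (15973395272372 + 204976892041412*t + 199769692650164*t^2 + 90795410256384*t^3 + 51057047521520*t^4 + 172414951675210*t^5)^{98} = 49642150442797 + 113230352117954*t + 52501652438567*t^2 + 178220214104482*t^3 + 176343841189569*t^4 + 166772188508385*t^5.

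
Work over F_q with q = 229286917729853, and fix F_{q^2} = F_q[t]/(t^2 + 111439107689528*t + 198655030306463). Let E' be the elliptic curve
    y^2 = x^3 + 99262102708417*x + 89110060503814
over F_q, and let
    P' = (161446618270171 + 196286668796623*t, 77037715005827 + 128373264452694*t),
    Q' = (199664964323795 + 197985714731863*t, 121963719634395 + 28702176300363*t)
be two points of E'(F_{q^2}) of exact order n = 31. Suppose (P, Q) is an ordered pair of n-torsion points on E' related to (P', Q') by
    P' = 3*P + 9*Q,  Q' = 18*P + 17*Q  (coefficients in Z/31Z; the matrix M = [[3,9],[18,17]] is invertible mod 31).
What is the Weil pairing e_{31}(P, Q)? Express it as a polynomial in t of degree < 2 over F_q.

Under M = [[3,9],[18,17]] in GL_2(Z/31), e_{31}(P',Q') = e_{31}(P,Q)^(3*17-9*18 mod 31).
3*17 - 9*18 = -111; reduced mod 31: det = 13, inverse 12.
n = 31 = (11111)_2 (5 bits, wt 5); accumulate f_{31,P'}(Q'+S)/f_{31,P'}(S) along the 4-step ladder.
e_{31}(P',Q') = 91265276089206 + 17855243627885*t.
Finally e_{31}(P,Q) = 56933602113265 + 132525385355506*t.

56933602113265 + 132525385355506*t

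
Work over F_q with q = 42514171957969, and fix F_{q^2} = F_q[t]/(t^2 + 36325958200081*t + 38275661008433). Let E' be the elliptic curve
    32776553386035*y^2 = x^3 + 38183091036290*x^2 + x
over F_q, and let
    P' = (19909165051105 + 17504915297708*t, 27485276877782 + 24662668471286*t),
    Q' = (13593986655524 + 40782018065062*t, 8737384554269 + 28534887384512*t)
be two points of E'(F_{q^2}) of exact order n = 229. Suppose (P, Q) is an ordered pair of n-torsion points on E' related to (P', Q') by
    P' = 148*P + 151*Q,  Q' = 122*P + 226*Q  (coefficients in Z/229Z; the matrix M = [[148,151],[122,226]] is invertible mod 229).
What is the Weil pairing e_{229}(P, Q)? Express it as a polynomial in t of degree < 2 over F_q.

Since e_{229}(P,P)=e_{229}(Q,Q)=1 and e_{229}(Q,P)=e_{229}(P,Q)^{-1}, expanding e_{229}(148*P + 151*Q,122*P + 226*Q) leaves e(P,Q)^det(M).
Hence e(P,Q) = e(P',Q')^{13} where 13 = 141^{-1} mod 229.
(x,y)|->(12409241711178x+22325520298697,12409241711178y) sends E' to y^2=x^3+11057345579506.
Run Miller on y^2=x^3+11057345579506 over F_{42514171957969}: ladder 11100101 (8 bits); e = f_P(D_Q)/f_Q(D_P).
So e_{229}(P',Q') = 14915355933114 + 31237156159280*t.
e_{229}(P,Q) = (14915355933114 + 31237156159280*t)^{13} = 39406313486882 + 10489028852334*t.

39406313486882 + 10489028852334*t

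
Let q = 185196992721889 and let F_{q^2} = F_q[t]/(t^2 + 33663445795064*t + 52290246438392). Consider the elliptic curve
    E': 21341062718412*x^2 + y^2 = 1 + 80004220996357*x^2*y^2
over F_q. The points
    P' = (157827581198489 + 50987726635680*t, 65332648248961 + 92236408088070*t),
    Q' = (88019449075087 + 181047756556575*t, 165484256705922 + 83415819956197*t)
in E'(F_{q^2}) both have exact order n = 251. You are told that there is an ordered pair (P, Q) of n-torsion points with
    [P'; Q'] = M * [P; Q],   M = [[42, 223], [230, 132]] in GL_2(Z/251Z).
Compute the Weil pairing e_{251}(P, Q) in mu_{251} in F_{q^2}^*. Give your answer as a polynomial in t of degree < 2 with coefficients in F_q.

89571706108052 + 139528154554805*t

Alternating bilinearity on E[251] (values in mu_{251} in F_{185196992721889^2}) gives e(P',Q') = e(P,Q)^det(M).
So e_{251}(P,Q) = e_{251}(P',Q')^{200}, since 187*200 = 1 mod 251.
Edwards->Montgomery: u=(1+y)/(1-y), v=u/x -> 5140030238066v^2=u^3+115232306890911u^2+u; then x_W=31633458610986u+171221707887369: y^2=x^3+21526788026787*x+79239630246401.
8-bit Miller (11111011) on E'/F_{185196992721889} with a'=21526788026787, b'=79239630246401: accumulate tangent/chord ratios at Q'+S and P'+S'.
Result: e(P',Q') = 123714561476179 + 90086602702649*t.
Hence e(P,Q) = 89571706108052 + 139528154554805*t in F_{185196992721889^2}^*.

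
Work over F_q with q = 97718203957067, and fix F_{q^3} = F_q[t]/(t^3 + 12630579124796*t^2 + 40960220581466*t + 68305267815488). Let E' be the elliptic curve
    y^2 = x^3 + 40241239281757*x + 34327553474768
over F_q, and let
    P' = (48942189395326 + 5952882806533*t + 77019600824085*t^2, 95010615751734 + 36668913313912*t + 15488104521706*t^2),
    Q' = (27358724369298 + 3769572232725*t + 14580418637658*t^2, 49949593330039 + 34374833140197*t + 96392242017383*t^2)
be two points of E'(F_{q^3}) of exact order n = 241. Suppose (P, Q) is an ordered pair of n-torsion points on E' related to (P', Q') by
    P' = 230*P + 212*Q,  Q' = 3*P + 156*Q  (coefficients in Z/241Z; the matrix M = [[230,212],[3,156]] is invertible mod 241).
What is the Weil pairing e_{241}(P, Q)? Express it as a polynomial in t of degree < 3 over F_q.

62006495110810 + 94124974037860*t + 95805361947645*t^2

The 241-Weil pairing on E[241] over F_{97718203957067} is alternating-bilinear: e_{241}(P',Q') = e_{241}(P,Q)^det(M).
Hence e(P,Q) = e(P',Q')^{187} where 187 = 58^{-1} mod 241.
Double-and-add over 11110001: 8-1 doublings, 5-1 additions; each step l_{T,T}/v_{2T} or l_{T,P'}/v at Q'+S for random S.
The quotient is 89112101919748 + 25021997889100*t + 10091872982367*t^2.
e_{241}(P,Q) = (89112101919748 + 25021997889100*t + 10091872982367*t^2)^{187} = 62006495110810 + 94124974037860*t + 95805361947645*t^2.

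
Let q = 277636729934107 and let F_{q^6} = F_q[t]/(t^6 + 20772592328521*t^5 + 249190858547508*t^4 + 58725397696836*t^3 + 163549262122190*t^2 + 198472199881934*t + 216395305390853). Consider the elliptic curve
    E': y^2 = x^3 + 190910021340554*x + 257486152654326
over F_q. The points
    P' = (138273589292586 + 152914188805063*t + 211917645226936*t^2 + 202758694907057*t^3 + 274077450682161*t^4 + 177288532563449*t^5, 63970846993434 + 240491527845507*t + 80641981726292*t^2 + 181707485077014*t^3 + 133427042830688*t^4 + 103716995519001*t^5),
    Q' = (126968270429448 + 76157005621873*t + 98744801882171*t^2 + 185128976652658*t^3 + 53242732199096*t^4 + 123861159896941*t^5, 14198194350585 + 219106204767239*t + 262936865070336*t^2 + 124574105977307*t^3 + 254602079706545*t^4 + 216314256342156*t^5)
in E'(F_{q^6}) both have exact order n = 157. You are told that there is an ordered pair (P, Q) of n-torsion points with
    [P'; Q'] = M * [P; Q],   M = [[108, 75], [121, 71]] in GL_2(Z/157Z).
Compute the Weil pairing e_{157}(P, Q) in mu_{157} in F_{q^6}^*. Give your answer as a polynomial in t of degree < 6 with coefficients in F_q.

Under M = [[108,75],[121,71]] in GL_2(Z/157), e_{157}(P',Q') = e_{157}(P,Q)^(108*71-75*121 mod 157).
So e_{157}(P,Q) = e_{157}(P',Q')^{131}, since 6*131 = 1 mod 157.
Double-and-add over 10011101: 8-1 doublings, 5-1 additions; each step l_{T,T}/v_{2T} or l_{T,P'}/v at Q'+S for random S.
f_P(D_Q)/f_Q(D_P) = 227501587581817 + 77070761517876*t + 85313794596965*t^2 + 101255121779359*t^3 + 191500684674326*t^4 + 146676083086296*t^5.
Finally e_{157}(P,Q) = 207213951990370 + 55808634923082*t + 48051593836046*t^2 + 154843840113981*t^3 + 45955364132002*t^4 + 63951434308998*t^5.

207213951990370 + 55808634923082*t + 48051593836046*t^2 + 154843840113981*t^3 + 45955364132002*t^4 + 63951434308998*t^5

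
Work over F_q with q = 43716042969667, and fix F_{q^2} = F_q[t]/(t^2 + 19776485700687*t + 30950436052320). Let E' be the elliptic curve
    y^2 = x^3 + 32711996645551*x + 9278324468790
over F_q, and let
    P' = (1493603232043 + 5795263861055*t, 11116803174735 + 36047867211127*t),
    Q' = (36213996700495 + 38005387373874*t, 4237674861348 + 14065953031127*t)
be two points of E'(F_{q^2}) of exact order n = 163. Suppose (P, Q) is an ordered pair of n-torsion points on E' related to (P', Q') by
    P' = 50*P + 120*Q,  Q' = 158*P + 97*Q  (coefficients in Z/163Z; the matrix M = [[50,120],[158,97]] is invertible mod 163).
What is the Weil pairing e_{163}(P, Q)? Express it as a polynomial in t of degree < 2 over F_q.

e_{163} is bilinear + alternating on E[163], so e_{163}(50*P + 120*Q, 158*P + 97*Q) = e_{163}(P,Q)^(50*97-120*158).
Hence e(P,Q) = e(P',Q')^{62} where 62 = 71^{-1} mod 163.
Build f_{163,P'} and f_{163,Q'} via the 8-bit ladder of 163=10100011_2; evaluate at shifted divisors; quotient in F_{43716042969667^2}.
The quotient is 26446699517993 + 36893613618371*t.
Finally e_{163}(P,Q) = 11823500727390 + 7620712309984*t.

11823500727390 + 7620712309984*t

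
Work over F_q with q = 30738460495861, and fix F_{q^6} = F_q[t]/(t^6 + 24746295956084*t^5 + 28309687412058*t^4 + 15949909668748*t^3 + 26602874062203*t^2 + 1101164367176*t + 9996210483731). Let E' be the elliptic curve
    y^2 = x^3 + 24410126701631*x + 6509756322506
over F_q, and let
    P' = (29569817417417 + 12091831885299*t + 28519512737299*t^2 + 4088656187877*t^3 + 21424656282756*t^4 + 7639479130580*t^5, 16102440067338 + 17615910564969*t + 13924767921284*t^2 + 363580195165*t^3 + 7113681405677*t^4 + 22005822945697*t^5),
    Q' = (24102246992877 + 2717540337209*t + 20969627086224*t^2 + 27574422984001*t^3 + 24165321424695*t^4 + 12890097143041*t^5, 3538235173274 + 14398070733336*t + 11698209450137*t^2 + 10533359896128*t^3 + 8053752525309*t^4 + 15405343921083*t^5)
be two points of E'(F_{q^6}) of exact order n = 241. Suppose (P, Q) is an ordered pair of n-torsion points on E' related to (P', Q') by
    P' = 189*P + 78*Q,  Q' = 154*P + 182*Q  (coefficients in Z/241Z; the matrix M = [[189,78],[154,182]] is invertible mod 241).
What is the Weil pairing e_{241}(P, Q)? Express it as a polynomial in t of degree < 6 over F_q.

Under M = [[189,78],[154,182]] in GL_2(Z/241), e_{241}(P',Q') = e_{241}(P,Q)^(189*182-78*154 mod 241).
So e_{241}(P,Q) = e_{241}(P',Q')^{116}, since 214*116 = 1 mod 241.
8-bit Miller (11110001) on E'/F_{30738460495861} with a'=24410126701631, b'=6509756322506: accumulate tangent/chord ratios at Q'+S and P'+S'.
f_P(D_Q)/f_Q(D_P) = 7499841678103 + 14277594349510*t + 23165039642237*t^2 + 2683477687293*t^3 + 19673808344362*t^4 + 20747014197347*t^5.
Finally e_{241}(P,Q) = 25756580891231 + 17100805874638*t + 12621655923210*t^2 + 9679763138316*t^3 + 13065357957757*t^4 + 23138117705981*t^5.

25756580891231 + 17100805874638*t + 12621655923210*t^2 + 9679763138316*t^3 + 13065357957757*t^4 + 23138117705981*t^5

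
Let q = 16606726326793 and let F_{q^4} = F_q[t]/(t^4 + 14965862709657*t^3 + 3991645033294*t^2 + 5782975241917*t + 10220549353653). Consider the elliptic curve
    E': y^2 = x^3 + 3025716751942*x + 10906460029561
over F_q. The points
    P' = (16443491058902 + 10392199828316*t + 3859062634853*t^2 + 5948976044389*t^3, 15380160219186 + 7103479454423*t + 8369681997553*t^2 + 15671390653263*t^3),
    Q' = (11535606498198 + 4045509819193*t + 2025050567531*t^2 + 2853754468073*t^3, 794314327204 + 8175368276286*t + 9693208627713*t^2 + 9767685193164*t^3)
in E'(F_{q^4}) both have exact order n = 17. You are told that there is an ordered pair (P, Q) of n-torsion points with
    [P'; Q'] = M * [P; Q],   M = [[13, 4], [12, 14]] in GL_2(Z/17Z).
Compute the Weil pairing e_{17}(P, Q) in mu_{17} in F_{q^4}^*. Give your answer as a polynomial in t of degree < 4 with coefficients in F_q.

Since e_{17}(P,P)=e_{17}(Q,Q)=1 and e_{17}(Q,P)=e_{17}(P,Q)^{-1}, expanding e_{17}(13*P + 4*Q,12*P + 14*Q) leaves e(P,Q)^det(M).
So e_{17}(P,Q) = e_{17}(P',Q')^{8}, since 15*8 = 1 mod 17.
n = 17 = (10001)_2 (5 bits, wt 2); accumulate f_{17,P'}(Q'+S)/f_{17,P'}(S) along the 4-step ladder.
f_P(D_Q)/f_Q(D_P) = 8802711855281 + 4435682678830*t + 1312090956587*t^2 + 8693374594921*t^3.
(8802711855281 + 4435682678830*t + 1312090956587*t^2 + 8693374594921*t^3)^{8} mod (16606726326793,f) = 15623462997892 + 3630136335595*t + 15318943498661*t^2 + 4526591208410*t^3.

15623462997892 + 3630136335595*t + 15318943498661*t^2 + 4526591208410*t^3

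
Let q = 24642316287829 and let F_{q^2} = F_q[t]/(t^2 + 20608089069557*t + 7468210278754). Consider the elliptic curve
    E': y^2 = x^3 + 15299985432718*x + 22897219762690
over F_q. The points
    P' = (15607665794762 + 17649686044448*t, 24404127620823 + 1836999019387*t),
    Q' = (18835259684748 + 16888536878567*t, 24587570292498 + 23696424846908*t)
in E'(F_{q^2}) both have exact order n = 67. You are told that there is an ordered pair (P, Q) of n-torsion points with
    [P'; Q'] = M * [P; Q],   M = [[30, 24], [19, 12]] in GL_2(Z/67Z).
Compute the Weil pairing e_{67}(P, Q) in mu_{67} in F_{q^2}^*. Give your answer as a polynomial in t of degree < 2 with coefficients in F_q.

4470800891401 + 14738184226955*t

Alternating bilinearity on E[67] (values in mu_{67} in F_{24642316287829^2}) gives e(P',Q') = e(P,Q)^det(M).
Inverting 38 mod 67: 30. Thus e_{67}(P,Q) = e(P',Q')^{30}.
Build f_{67,P'} and f_{67,Q'} via the 7-bit ladder of 67=1000011_2; evaluate at shifted divisors; quotient in F_{24642316287829^2}.
e_{67}(P',Q') = 2942881022923 + 6277707188289*t.
Raise to 30: e(P,Q) = 4470800891401 + 14738184226955*t in mu_{67}.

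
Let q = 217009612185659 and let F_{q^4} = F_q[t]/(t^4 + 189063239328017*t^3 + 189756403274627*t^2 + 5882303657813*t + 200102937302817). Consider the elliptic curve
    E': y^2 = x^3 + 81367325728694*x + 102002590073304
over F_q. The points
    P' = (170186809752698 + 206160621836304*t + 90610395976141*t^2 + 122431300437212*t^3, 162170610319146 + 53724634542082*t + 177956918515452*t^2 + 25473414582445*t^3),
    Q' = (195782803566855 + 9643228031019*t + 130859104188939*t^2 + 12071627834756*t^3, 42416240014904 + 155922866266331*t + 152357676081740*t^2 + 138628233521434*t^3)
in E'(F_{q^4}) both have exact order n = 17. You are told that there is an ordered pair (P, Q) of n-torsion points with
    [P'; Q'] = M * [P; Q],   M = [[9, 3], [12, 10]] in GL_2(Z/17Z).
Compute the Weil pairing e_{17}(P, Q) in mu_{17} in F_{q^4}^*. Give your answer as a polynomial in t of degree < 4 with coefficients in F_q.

212416761345075 + 105312494636243*t + 67556312554192*t^2 + 159054809792440*t^3

The 17-Weil pairing on E[17] over F_{217009612185659} is alternating-bilinear: e_{17}(P',Q') = e_{17}(P,Q)^det(M).
So e_{17}(P,Q) = e_{17}(P',Q')^{6}, since 3*6 = 1 mod 17.
Double-and-add over 10001: 5-1 doublings, 2-1 additions; each step l_{T,T}/v_{2T} or l_{T,P'}/v at Q'+S for random S.
f_P(D_Q)/f_Q(D_P) = 114968000227643 + 114357868804910*t + 108699178192892*t^2 + 194992525632100*t^3.
Hence e(P,Q) = 212416761345075 + 105312494636243*t + 67556312554192*t^2 + 159054809792440*t^3 in F_{217009612185659^4}^*.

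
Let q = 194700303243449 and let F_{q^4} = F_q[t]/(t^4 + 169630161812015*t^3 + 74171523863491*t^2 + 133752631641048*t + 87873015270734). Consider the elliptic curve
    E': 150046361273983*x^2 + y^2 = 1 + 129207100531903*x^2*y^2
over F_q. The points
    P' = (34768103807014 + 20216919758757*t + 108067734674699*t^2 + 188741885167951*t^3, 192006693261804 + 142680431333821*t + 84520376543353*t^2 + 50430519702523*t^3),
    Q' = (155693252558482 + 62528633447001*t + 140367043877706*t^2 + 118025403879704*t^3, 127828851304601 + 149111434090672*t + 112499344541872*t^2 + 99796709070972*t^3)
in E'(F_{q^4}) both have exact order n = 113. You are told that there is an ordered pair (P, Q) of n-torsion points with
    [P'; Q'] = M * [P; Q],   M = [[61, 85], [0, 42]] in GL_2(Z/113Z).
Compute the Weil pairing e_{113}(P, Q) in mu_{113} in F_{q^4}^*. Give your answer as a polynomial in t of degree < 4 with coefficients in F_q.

e_{113}(aP+bQ,cP+dQ) = e_{113}(P,Q)^(ad-bc); with (a,b,c,d)=(61,85,0,42) this gives the det-113 law.
det M = 61*42 - 85*0 = 2562 = 76 (mod 113); 76^{-1} = 58 (mod 113).
Edwards a_E,d_E -> Montgomery A=44919289306188,B=3392276780974 -> Weierstrass 61554179996731,104206162438293 via alpha=111442344715464,beta=5209815185520.
7-bit Miller (1110001) on E'/F_{194700303243449} with a'=61554179996731, b'=104206162438293: accumulate tangent/chord ratios at Q'+S and P'+S'.
e_{113}(P',Q') = 181746670931322 + 49559144042391*t + 45438710408578*t^2 + 167269102231669*t^3.
Finally e_{113}(P,Q) = 168069121583234 + 28882856900692*t + 155885892918812*t^2 + 63053458810012*t^3.

168069121583234 + 28882856900692*t + 155885892918812*t^2 + 63053458810012*t^3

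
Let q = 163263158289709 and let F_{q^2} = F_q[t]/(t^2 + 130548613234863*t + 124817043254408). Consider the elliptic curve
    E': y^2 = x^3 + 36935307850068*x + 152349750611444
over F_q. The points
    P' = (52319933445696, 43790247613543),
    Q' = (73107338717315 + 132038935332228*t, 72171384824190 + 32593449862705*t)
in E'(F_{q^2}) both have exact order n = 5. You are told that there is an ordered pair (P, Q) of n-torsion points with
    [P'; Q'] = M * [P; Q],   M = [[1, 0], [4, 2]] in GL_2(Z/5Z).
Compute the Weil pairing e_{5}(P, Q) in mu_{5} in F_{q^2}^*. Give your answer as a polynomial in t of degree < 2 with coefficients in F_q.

Under M = [[1,0],[4,2]] in GL_2(Z/5), e_{5}(P',Q') = e_{5}(P,Q)^(1*2-0*4 mod 5).
det M = 1*2 - 0*4 = 2 = 2 (mod 5); 2^{-1} = 3 (mod 5).
Miller loop for e_{5} over F_{163263158289709^2}: bits of 5 = 101; 2 double steps + 1 add steps, l/v at each.
f_P(D_Q)/f_Q(D_P) = 80710923595812 + 141260541466313*t.
Thus e_{5}(P,Q) = 91666402782924 + 62094628058054*t.

91666402782924 + 62094628058054*t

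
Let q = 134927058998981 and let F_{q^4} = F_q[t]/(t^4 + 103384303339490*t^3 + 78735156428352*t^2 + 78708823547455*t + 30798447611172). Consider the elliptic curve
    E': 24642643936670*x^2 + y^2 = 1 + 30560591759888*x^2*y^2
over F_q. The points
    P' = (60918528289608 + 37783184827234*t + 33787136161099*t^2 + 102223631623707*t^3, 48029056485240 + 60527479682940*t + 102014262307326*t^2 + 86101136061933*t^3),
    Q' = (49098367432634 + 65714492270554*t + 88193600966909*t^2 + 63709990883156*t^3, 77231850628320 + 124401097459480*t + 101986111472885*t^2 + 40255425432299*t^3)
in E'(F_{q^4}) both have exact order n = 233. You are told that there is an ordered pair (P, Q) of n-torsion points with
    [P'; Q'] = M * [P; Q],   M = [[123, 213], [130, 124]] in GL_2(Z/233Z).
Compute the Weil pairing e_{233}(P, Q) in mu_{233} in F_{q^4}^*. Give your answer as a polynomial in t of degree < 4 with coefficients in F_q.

3226484880251 + 110592992060551*t + 70961343369370*t^2 + 102582919101557*t^3

Alternating bilinearity on E[233] (values in mu_{233} in F_{134927058998981^4}) gives e(P',Q') = e(P,Q)^det(M).
So e_{233}(P,Q) = e_{233}(P',Q')^{89}, since 144*89 = 1 mod 233.
Edwards->Montgomery: u=(1+y)/(1-y), v=u/x -> 120931548598826v^2=u^3+48862413154922u^2+u; then x_W=65984042543686u+99151911948747: y^2=x^3+37569011754466*x+51538969997874.
Run Miller on y^2=x^3+37569011754466*x+51538969997874 over F_{134927058998981}: ladder 11101001 (8 bits); e = f_P(D_Q)/f_Q(D_P).
e_{233}(P',Q') = 15290581671237 + 15095157083611*t + 7723628609641*t^2 + 16694011771328*t^3.
e_{233}(P,Q) = (15290581671237 + 15095157083611*t + 7723628609641*t^2 + 16694011771328*t^3)^{89} = 3226484880251 + 110592992060551*t + 70961343369370*t^2 + 102582919101557*t^3.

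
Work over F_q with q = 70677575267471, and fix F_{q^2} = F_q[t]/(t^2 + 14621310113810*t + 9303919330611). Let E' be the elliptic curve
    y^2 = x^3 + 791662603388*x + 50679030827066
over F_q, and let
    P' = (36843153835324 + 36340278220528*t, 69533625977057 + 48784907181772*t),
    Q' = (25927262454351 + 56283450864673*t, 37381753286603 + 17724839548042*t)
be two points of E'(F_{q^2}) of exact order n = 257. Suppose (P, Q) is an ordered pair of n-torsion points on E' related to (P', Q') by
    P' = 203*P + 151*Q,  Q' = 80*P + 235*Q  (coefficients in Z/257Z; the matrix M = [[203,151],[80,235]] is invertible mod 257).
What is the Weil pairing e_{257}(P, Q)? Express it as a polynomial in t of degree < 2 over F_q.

Since e_{257}(P,P)=e_{257}(Q,Q)=1 and e_{257}(Q,P)=e_{257}(P,Q)^{-1}, expanding e_{257}(203*P + 151*Q,80*P + 235*Q) leaves e(P,Q)^det(M).
Inverting 159 mod 257: 118. Thus e_{257}(P,Q) = e(P',Q')^{118}.
9-bit Miller (100000001) on E'/F_{70677575267471} with a'=791662603388, b'=50679030827066: accumulate tangent/chord ratios at Q'+S and P'+S'.
Result: e(P',Q') = 7480047816337 + 64452632111513*t.
(7480047816337 + 64452632111513*t)^{118} mod (70677575267471,f) = 9630975270238 + 36778871035937*t.

9630975270238 + 36778871035937*t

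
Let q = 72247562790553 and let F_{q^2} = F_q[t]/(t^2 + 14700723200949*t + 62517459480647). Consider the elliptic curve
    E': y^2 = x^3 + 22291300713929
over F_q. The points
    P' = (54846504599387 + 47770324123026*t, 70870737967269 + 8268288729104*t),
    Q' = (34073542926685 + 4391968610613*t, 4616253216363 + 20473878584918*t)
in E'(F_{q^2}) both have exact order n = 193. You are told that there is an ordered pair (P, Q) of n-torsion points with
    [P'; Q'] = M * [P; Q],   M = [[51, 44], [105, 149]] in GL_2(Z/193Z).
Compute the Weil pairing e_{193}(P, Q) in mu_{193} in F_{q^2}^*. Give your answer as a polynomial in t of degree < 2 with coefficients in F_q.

Under M = [[51,44],[105,149]] in GL_2(Z/193), e_{193}(P',Q') = e_{193}(P,Q)^(51*149-44*105 mod 193).
det(M) mod 193 = 84; its inverse in (Z/193)^* is 108 (check: 84*108 mod 193 = 1).
8-bit Miller (11000001) on E'/F_{72247562790553} with a'=0, b'=22291300713929: accumulate tangent/chord ratios at Q'+S and P'+S'.
e_{193}(P',Q') = 67518283897843 + 29035659875803*t.
Finally e_{193}(P,Q) = 50670355004682 + 4029626140618*t.

50670355004682 + 4029626140618*t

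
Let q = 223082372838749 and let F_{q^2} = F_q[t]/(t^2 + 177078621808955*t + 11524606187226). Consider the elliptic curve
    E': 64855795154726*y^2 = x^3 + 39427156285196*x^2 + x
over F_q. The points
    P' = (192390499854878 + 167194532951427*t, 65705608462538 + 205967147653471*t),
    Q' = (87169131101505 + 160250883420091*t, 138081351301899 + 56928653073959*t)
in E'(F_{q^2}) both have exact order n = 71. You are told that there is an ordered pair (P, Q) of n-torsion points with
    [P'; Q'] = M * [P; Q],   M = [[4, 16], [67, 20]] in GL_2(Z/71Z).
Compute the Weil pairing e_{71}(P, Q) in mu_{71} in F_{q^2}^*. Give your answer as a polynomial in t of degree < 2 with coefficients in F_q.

52477272314274 + 172794139746474*t

The 71-Weil pairing on E[71] over F_{223082372838749} is alternating-bilinear: e_{71}(P',Q') = e_{71}(P,Q)^det(M).
det(M) mod 71 = 2; its inverse in (Z/71)^* is 36 (check: 2*36 mod 71 = 1).
Undo Montgomery via alpha=43232861907265, beta=36775501744477: (a',b')=(198015357973006,210144535641209) over F_{223082372838749}.
7-bit Miller (1000111) on E'/F_{223082372838749} with a'=198015357973006, b'=210144535641209: accumulate tangent/chord ratios at Q'+S and P'+S'.
e_{71}(P',Q') = 42866602136838 + 106841803917858*t.
Raise to 36: e(P,Q) = 52477272314274 + 172794139746474*t in mu_{71}.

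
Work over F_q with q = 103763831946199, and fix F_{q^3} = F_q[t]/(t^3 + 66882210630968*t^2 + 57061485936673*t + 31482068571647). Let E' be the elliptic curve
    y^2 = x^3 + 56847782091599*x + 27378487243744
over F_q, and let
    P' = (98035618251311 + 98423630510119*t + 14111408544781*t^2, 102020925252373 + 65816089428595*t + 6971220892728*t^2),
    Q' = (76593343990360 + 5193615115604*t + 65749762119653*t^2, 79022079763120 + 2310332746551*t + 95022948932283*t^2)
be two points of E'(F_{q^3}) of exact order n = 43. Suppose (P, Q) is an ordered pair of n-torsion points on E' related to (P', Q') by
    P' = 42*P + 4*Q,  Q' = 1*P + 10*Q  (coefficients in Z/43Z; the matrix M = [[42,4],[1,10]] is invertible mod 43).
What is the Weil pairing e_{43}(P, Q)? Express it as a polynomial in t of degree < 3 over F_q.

Since e_{43}(P,P)=e_{43}(Q,Q)=1 and e_{43}(Q,P)=e_{43}(P,Q)^{-1}, expanding e_{43}(42*P + 4*Q,1*P + 10*Q) leaves e(P,Q)^det(M).
det M = 42*10 - 4*1 = 416 = 29 (mod 43); 29^{-1} = 3 (mod 43).
Double-and-add over 101011: 6-1 doublings, 4-1 additions; each step l_{T,T}/v_{2T} or l_{T,P'}/v at Q'+S for random S.
Miller gives e_{43}(P',Q') = 34751005706824 + 19233609453440*t + 55201389316328*t^2 in F_{103763831946199^3}.
e_{43}(P,Q) = (34751005706824 + 19233609453440*t + 55201389316328*t^2)^{3} = 7555683656402 + 45041143181987*t + 45337552022353*t^2.

7555683656402 + 45041143181987*t + 45337552022353*t^2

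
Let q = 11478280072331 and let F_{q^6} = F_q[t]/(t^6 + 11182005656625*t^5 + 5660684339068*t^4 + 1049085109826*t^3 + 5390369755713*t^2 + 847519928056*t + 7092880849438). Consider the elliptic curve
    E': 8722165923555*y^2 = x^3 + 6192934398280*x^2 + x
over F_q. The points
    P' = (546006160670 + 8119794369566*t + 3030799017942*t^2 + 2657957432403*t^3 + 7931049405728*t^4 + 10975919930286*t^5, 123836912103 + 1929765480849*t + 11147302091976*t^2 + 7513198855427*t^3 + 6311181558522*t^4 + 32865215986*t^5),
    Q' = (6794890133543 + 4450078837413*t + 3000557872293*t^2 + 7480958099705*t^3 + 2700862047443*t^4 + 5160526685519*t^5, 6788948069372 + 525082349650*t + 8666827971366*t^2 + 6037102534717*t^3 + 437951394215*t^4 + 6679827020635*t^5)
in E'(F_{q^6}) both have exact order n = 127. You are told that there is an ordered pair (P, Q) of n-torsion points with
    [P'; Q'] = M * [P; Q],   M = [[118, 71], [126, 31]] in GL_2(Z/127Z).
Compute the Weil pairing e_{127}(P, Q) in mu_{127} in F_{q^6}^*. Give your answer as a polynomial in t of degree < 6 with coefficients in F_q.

The 127-Weil pairing on E[127] over F_{11478280072331} is alternating-bilinear: e_{127}(P',Q') = e_{127}(P,Q)^det(M).
det M = 118*31 - 71*126 = -5288 = 46 (mod 127); 46^{-1} = 58 (mod 127).
Montgomery->Weierstrass: x_W = 4626466160839*x+6315389788426, y_W=4626466160839*y on F_{11478280072331}; lands on y^2=x^3+5404091158650*x+6900232533174.
Run Miller on y^2=x^3+5404091158650*x+6900232533174 over F_{11478280072331}: ladder 1111111 (7 bits); e = f_P(D_Q)/f_Q(D_P).
The quotient is 2860290259721 + 1420489568240*t + 3695103190627*t^2 + 7466320823565*t^3 + 1051377457531*t^4 + 10854592867858*t^5.
Raise to 58: e(P,Q) = 767247777700 + 3766017264121*t + 9866712405895*t^2 + 4050719074909*t^3 + 1158638284857*t^4 + 6826533622189*t^5 in mu_{127}.

767247777700 + 3766017264121*t + 9866712405895*t^2 + 4050719074909*t^3 + 1158638284857*t^4 + 6826533622189*t^5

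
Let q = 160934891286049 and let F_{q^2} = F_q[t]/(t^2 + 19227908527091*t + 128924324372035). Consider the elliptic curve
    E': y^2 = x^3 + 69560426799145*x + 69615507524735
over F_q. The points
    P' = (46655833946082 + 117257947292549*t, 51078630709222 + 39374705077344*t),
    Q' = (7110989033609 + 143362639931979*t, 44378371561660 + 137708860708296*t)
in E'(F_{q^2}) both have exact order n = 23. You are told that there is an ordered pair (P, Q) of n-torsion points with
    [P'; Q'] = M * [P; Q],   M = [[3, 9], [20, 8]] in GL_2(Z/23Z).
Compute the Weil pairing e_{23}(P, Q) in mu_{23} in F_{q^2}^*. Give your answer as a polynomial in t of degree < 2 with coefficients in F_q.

66786436182720 + 74876687977951*t

Since e_{23}(P,P)=e_{23}(Q,Q)=1 and e_{23}(Q,P)=e_{23}(P,Q)^{-1}, expanding e_{23}(3*P + 9*Q,20*P + 8*Q) leaves e(P,Q)^det(M).
det M = 3*8 - 9*20 = -156 = 5 (mod 23); 5^{-1} = 14 (mod 23).
Miller loop for e_{23} over F_{160934891286049^2}: bits of 23 = 10111; 4 double steps + 3 add steps, l/v at each.
Result: e(P',Q') = 3433343841622 + 138918101138759*t.
Raise to 14: e(P,Q) = 66786436182720 + 74876687977951*t in mu_{23}.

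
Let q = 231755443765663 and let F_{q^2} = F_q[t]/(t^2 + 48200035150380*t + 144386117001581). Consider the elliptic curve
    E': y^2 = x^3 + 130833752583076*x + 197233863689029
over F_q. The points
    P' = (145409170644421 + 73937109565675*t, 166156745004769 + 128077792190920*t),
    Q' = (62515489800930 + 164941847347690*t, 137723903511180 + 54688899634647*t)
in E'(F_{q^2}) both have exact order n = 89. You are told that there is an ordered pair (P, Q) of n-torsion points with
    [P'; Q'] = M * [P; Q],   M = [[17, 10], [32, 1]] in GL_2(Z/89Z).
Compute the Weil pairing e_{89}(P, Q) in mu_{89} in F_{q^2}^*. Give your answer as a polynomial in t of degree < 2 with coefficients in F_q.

147227055195777 + 75416215936372*t

The 89-Weil pairing on E[89] over F_{231755443765663} is alternating-bilinear: e_{89}(P',Q') = e_{89}(P,Q)^det(M).
Hence e(P,Q) = e(P',Q')^{42} where 42 = 53^{-1} mod 89.
Miller loop for e_{89} over F_{231755443765663^2}: bits of 89 = 1011001; 6 double steps + 3 add steps, l/v at each.
The quotient is 50931107325945 + 7386164541156*t.
Raise to 42: e(P,Q) = 147227055195777 + 75416215936372*t in mu_{89}.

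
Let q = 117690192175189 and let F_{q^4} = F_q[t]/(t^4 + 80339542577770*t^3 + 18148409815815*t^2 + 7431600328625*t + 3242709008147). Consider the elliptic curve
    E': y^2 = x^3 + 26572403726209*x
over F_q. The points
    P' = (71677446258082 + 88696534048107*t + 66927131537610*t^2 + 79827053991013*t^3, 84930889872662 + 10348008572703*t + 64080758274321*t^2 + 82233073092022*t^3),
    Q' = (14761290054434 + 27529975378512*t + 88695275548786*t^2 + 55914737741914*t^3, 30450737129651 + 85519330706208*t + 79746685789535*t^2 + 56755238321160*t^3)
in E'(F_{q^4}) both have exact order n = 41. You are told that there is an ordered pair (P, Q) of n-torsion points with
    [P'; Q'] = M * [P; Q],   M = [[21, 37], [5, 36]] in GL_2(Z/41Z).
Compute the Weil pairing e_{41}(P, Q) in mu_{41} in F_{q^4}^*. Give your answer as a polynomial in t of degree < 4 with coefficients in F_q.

e_{41}(aP+bQ,cP+dQ) = e_{41}(P,Q)^(ad-bc); with (a,b,c,d)=(21,37,5,36) this gives the det-41 law.
Inverting 38 mod 41: 27. Thus e_{41}(P,Q) = e(P',Q')^{27}.
Build f_{41,P'} and f_{41,Q'} via the 6-bit ladder of 41=101001_2; evaluate at shifted divisors; quotient in F_{117690192175189^4}.
Miller gives e_{41}(P',Q') = 4486652451377 + 97190061367950*t + 95472458082846*t^2 + 53871209164250*t^3 in F_{117690192175189^4}.
Raise to 27: e(P,Q) = 10979307875210 + 91378648062915*t + 101760911150013*t^2 + 85128438821025*t^3 in mu_{41}.

10979307875210 + 91378648062915*t + 101760911150013*t^2 + 85128438821025*t^3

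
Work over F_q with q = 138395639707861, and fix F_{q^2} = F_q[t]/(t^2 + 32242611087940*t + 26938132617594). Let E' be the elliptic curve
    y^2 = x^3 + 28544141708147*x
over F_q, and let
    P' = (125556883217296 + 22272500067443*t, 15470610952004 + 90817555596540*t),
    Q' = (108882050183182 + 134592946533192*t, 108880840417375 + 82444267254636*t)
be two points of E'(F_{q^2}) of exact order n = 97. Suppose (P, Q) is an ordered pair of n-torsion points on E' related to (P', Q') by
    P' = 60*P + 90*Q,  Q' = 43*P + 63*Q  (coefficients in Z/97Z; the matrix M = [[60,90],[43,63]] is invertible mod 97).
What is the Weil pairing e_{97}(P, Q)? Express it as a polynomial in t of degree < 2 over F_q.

89284686547263 + 80824149651561*t

e_{97}(aP+bQ,cP+dQ) = e_{97}(P,Q)^(ad-bc); with (a,b,c,d)=(60,90,43,63) this gives the det-97 law.
det(M) mod 97 = 7; its inverse in (Z/97)^* is 14 (check: 7*14 mod 97 = 1).
Miller loop for e_{97} over F_{138395639707861^2}: bits of 97 = 1100001; 6 double steps + 2 add steps, l/v at each.
The quotient is 73177505875246 + 61730423400727*t.
Raise to 14: e(P,Q) = 89284686547263 + 80824149651561*t in mu_{97}.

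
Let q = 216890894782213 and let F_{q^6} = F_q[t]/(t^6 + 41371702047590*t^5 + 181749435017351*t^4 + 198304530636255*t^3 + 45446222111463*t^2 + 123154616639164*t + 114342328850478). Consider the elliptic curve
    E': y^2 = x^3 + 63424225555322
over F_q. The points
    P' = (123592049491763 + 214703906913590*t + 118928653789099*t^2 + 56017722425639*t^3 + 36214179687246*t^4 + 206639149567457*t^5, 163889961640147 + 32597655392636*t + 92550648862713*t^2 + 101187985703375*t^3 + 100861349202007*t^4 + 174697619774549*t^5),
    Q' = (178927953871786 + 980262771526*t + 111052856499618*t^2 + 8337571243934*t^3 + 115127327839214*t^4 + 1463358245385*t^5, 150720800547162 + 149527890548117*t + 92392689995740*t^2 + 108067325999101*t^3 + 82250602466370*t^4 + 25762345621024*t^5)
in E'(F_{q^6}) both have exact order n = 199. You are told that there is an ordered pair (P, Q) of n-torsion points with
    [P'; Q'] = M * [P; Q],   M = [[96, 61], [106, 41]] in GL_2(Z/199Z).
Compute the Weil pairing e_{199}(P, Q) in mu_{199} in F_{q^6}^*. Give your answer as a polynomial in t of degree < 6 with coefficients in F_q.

Since e_{199}(P,P)=e_{199}(Q,Q)=1 and e_{199}(Q,P)=e_{199}(P,Q)^{-1}, expanding e_{199}(96*P + 61*Q,106*P + 41*Q) leaves e(P,Q)^det(M).
96*41 - 61*106 = -2530; reduced mod 199: det = 57, inverse 7.
8-bit Miller (11000111) on E'/F_{216890894782213} with a'=0, b'=63424225555322: accumulate tangent/chord ratios at Q'+S and P'+S'.
Result: e(P',Q') = 99687237794085 + 203707175590331*t + 185748944014274*t^2 + 172610969092629*t^3 + 99035414135119*t^4 + 188241979228426*t^5.
Raise to 7: e(P,Q) = 71984106191063 + 129388699724545*t + 105782893839111*t^2 + 187699733360415*t^3 + 35344660223274*t^4 + 80395208865941*t^5 in mu_{199}.

71984106191063 + 129388699724545*t + 105782893839111*t^2 + 187699733360415*t^3 + 35344660223274*t^4 + 80395208865941*t^5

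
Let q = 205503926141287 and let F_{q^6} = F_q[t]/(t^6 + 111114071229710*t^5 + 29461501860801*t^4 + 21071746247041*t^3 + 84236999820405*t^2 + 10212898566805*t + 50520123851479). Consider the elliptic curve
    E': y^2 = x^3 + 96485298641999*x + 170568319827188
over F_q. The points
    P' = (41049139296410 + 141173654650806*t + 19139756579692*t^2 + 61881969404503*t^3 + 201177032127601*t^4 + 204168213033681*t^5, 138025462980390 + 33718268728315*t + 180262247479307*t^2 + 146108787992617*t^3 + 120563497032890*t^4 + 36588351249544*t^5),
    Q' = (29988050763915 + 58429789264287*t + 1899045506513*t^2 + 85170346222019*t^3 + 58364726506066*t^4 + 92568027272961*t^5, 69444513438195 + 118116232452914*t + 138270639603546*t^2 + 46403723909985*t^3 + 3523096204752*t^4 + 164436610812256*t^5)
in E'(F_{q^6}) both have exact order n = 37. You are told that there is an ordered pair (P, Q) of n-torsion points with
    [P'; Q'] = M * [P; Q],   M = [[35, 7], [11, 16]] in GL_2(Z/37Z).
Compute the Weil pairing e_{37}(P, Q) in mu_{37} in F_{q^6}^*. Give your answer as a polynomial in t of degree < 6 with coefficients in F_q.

The 37-Weil pairing on E[37] over F_{205503926141287} is alternating-bilinear: e_{37}(P',Q') = e_{37}(P,Q)^det(M).
35*16 - 7*11 = 483; reduced mod 37: det = 2, inverse 19.
6-bit Miller (100101) on E'/F_{205503926141287} with a'=96485298641999, b'=170568319827188: accumulate tangent/chord ratios at Q'+S and P'+S'.
e_{37}(P',Q') = 195015045650032 + 92813170810470*t + 51066524737319*t^2 + 181528877249885*t^3 + 23990876563480*t^4 + 53297902079606*t^5.
Hence e(P,Q) = 70513602103837 + 193053403501593*t + 152231397921301*t^2 + 82721336686913*t^3 + 67913925110644*t^4 + 76934604260957*t^5 in F_{205503926141287^6}^*.

70513602103837 + 193053403501593*t + 152231397921301*t^2 + 82721336686913*t^3 + 67913925110644*t^4 + 76934604260957*t^5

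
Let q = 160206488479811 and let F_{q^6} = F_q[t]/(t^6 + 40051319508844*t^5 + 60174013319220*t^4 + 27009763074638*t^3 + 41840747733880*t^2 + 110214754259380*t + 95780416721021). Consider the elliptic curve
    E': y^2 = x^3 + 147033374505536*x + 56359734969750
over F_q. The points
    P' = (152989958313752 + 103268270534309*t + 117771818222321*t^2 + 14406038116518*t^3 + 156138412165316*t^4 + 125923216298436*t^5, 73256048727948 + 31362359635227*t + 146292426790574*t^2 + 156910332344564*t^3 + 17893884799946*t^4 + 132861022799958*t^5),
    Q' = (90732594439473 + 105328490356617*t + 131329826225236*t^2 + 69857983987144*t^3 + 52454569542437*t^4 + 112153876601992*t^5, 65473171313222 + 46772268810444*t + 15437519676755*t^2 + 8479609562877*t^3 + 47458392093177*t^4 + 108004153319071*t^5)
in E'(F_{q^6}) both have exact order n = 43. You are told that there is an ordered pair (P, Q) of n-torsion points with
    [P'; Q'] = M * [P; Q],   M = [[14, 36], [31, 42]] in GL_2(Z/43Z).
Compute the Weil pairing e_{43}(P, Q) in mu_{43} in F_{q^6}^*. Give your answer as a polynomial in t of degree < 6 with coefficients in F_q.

112183664929183 + 15071928146583*t + 126545668978163*t^2 + 30554642119111*t^3 + 72250293179669*t^4 + 10384029029411*t^5

The 43-Weil pairing on E[43] over F_{160206488479811} is alternating-bilinear: e_{43}(P',Q') = e_{43}(P,Q)^det(M).
14*42 - 36*31 = -528; reduced mod 43: det = 31, inverse 25.
6-bit Miller (101011) on E'/F_{160206488479811} with a'=147033374505536, b'=56359734969750: accumulate tangent/chord ratios at Q'+S and P'+S'.
f_P(D_Q)/f_Q(D_P) = 135304442933221 + 145772463798120*t + 127541007256578*t^2 + 48519862653357*t^3 + 57824447371184*t^4 + 141355265005951*t^5.
Finally e_{43}(P,Q) = 112183664929183 + 15071928146583*t + 126545668978163*t^2 + 30554642119111*t^3 + 72250293179669*t^4 + 10384029029411*t^5.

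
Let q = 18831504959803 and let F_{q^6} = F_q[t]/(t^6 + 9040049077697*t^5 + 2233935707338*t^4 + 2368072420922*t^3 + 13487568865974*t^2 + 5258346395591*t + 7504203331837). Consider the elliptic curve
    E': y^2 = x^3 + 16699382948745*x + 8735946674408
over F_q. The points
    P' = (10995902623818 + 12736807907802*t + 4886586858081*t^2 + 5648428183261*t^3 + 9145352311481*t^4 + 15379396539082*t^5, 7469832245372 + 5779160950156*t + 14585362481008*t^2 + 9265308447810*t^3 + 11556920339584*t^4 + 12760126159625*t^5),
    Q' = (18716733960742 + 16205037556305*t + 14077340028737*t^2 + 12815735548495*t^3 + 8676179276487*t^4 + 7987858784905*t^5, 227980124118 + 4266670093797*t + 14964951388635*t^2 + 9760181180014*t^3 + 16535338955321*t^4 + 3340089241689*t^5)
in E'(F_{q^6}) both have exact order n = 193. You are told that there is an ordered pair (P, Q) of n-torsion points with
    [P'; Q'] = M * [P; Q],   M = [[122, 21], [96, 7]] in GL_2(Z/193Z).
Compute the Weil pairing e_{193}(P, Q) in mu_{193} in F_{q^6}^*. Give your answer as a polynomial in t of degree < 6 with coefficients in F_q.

4369388116542 + 5757318001100*t + 10588421976434*t^2 + 5757299471026*t^3 + 12635326311142*t^4 + 5674913900589*t^5

e_{193} is bilinear + alternating on E[193], so e_{193}(122*P + 21*Q, 96*P + 7*Q) = e_{193}(P,Q)^(122*7-21*96).
122*7 - 21*96 = -1162; reduced mod 193: det = 189, inverse 48.
Build f_{193,P'} and f_{193,Q'} via the 8-bit ladder of 193=11000001_2; evaluate at shifted divisors; quotient in F_{18831504959803^6}.
Result: e(P',Q') = 2508106903795 + 18711996678466*t + 4322064246066*t^2 + 15092189199221*t^3 + 8771543693983*t^4 + 16088769482918*t^5.
Hence e(P,Q) = 4369388116542 + 5757318001100*t + 10588421976434*t^2 + 5757299471026*t^3 + 12635326311142*t^4 + 5674913900589*t^5 in F_{18831504959803^6}^*.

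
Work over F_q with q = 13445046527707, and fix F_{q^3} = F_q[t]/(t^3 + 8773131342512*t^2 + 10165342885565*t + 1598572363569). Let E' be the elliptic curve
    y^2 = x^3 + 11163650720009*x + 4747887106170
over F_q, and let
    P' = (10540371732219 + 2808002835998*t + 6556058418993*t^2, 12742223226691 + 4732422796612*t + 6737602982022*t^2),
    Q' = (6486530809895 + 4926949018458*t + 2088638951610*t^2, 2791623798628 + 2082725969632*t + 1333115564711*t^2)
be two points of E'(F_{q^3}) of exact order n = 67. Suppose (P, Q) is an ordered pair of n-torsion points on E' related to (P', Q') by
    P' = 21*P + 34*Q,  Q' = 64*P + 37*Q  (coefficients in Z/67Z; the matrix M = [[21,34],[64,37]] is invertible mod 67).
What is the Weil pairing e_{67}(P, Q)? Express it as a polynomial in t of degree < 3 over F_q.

The 67-Weil pairing on E[67] over F_{13445046527707} is alternating-bilinear: e_{67}(P',Q') = e_{67}(P,Q)^det(M).
det M = 21*37 - 34*64 = -1399 = 8 (mod 67); 8^{-1} = 42 (mod 67).
n = 67 = (1000011)_2 (7 bits, wt 3); accumulate f_{67,P'}(Q'+S)/f_{67,P'}(S) along the 6-step ladder.
f_P(D_Q)/f_Q(D_P) = 6091070034016 + 2203759172854*t + 4594184574112*t^2.
e_{67}(P,Q) = (6091070034016 + 2203759172854*t + 4594184574112*t^2)^{42} = 4404288058056 + 6462667273433*t + 13089839776655*t^2.

4404288058056 + 6462667273433*t + 13089839776655*t^2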